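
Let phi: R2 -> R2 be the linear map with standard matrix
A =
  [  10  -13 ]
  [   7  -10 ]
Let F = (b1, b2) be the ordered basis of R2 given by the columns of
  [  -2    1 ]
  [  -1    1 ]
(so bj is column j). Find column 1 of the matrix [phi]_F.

[3, -1]

Column 1 of [phi]_F is the F-coordinate vector of phi(b1).
In standard coordinates phi(b1) = A b1 = [-7, -4].
Converting to F: [-7, -4] = 3b1 - b2, so the coordinate vector is [3, -1].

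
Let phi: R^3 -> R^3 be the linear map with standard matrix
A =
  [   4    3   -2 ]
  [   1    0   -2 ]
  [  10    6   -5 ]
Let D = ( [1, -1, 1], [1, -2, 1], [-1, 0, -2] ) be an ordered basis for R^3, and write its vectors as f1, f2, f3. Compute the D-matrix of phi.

With P the matrix whose columns are f1, ..., f3, [phi]_D = P^(-1) A P.
Column by column: phi(f1) = A f1 = [-1, -1, -1]; its D-coordinates [-3, 2, 0] give column 1.
Continuing for each basis vector yields [phi]_D = [[-3, -3, 3], [2, 2, -3], [0, 3, 0]].

[[-3, -3, 3], [2, 2, -3], [0, 3, 0]]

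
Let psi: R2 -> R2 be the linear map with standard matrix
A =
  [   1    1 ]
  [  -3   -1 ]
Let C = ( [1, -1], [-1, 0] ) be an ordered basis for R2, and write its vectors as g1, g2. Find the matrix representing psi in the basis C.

Let P have columns g1, g2. Then [psi]_C = P^(-1) A P.
Here det P = -1, so P^(-1) is integer; computing A P first and then P^(-1)(A P) gives [[2, -3], [2, -2]].

[[2, -3], [2, -2]]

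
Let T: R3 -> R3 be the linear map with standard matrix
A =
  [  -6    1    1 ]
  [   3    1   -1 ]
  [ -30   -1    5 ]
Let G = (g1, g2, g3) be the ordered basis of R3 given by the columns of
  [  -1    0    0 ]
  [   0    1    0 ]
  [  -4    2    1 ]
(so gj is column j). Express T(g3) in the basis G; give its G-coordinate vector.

Column 3 of [T]_G is the G-coordinate vector of T(g3).
In standard coordinates T(g3) = A g3 = <1, -1, 5>.
Converting to G: <1, -1, 5> = -g1 - g2 + 3g3, so the coordinate vector is <-1, -1, 3>.

<-1, -1, 3>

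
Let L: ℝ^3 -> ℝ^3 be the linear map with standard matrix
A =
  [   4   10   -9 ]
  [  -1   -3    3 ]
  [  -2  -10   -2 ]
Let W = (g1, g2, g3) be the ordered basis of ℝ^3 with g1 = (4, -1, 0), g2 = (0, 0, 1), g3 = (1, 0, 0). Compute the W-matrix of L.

With P the matrix whose columns are g1, ..., g3, [L]_W = P^(-1) A P.
Column by column: L(g1) = A g1 = (6, -1, 2); its W-coordinates (1, 2, 2) give column 1.
Continuing for each basis vector yields [L]_W = [[1, -3, 1], [2, -2, -2], [2, 3, 0]].

[[1, -3, 1], [2, -2, -2], [2, 3, 0]]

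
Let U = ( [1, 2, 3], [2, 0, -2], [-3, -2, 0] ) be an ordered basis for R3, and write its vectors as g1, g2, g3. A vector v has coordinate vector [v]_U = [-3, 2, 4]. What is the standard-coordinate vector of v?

By definition v = -3g1 + 2g2 + 4g3.
Summing componentwise gives [-11, -14, -13].

[-11, -14, -13]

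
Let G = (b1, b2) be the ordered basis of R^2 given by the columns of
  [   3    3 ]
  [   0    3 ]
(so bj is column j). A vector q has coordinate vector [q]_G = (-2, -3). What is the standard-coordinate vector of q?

(-15, -9)

The coordinates say q = -2b1 - 3b2; adding the scaled basis vectors gives (-15, -9).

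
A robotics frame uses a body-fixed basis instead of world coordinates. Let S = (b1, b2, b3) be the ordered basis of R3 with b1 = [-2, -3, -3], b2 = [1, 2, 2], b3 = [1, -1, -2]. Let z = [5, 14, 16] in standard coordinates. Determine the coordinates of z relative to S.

Write z = c_1 b1 + ... + c_3 b3 and solve for the c_i.
Row-reducing the augmented matrix [M | z] gives c = (-2, 3, -2).
Check: -2b1 + 3b2 - 2b3 = [5, 14, 16].

[-2, 3, -2]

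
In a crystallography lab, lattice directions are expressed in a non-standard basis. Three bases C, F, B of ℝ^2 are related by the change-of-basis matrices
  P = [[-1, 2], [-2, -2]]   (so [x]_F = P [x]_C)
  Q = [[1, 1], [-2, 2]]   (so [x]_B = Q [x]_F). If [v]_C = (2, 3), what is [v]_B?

(-6, -28)

Composing the changes, [v]_B = Q P [v]_C.
Q P = [[-3, 0], [-2, -8]]; applying this to (2, 3) gives (-6, -28).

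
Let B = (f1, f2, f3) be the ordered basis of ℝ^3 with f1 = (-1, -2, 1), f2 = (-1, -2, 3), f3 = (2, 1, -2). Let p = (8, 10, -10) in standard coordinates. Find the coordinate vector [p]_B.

We seek scalars with c_1 f1 + ... + c_3 f3 = p; equivalently solve M c = p where the columns of M are f1, ..., f3.
Solving this 3x3 system gives c = (-3, -1, 2).
Check: -3f1 - f2 + 2f3 = (8, 10, -10).

(-3, -1, 2)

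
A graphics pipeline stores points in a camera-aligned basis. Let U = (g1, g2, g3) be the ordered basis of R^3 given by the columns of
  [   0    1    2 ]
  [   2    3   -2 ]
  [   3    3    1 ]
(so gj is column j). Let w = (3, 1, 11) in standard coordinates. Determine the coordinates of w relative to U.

(4, -1, 2)

Write w = c_1 g1 + ... + c_3 g3 and solve for the c_i.
Gaussian elimination on [M | w] yields c = (4, -1, 2).
Check: 4g1 - g2 + 2g3 = (3, 1, 11).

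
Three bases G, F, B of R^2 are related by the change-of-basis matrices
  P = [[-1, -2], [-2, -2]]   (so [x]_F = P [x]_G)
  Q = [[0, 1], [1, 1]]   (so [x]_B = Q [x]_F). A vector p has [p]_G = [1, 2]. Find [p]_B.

[-6, -11]

First [p]_F = P [p]_G = [-5, -6].
Then [p]_B = Q [p]_F = [-6, -11].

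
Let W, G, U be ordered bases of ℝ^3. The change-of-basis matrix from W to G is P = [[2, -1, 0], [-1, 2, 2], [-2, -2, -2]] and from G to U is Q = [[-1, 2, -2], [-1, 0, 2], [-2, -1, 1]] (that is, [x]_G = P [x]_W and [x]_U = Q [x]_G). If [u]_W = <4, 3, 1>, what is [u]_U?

Composing the changes, [u]_U = Q P [u]_W.
Q P = [[0, 9, 8], [-6, -3, -4], [-5, -2, -4]]; applying this to <4, 3, 1> gives <35, -37, -30>.

<35, -37, -30>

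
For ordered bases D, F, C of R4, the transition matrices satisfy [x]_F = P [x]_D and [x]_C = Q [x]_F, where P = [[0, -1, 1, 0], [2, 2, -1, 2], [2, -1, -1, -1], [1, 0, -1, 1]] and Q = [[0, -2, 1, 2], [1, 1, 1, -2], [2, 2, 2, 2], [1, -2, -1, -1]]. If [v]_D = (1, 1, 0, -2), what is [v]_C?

First [v]_F = P [v]_D = (-1, 0, 3, -1).
Then [v]_C = Q [v]_F = (1, 4, 2, -3).

(1, 4, 2, -3)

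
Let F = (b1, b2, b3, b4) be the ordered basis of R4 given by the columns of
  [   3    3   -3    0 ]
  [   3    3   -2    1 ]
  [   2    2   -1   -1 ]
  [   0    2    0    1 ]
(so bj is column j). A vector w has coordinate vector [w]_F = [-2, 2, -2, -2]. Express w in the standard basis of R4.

w = M [w]_F, where M has columns b1, ..., b4.
Carrying out the matrix-vector product, w = [6, 2, 4, 2].

[6, 2, 4, 2]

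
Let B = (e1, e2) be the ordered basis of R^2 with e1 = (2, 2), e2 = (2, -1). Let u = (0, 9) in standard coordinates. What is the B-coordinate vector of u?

We seek scalars with c_1 e1 + c_2 e2 = u; equivalently solve M c = u where the columns of M are e1, e2.
System: 2c_1 + 2c_2 = 0, 2c_1 - c_2 = 9; solving gives c_1 = 3, c_2 = -3.
Check: 3e1 - 3e2 = (0, 9).

(3, -3)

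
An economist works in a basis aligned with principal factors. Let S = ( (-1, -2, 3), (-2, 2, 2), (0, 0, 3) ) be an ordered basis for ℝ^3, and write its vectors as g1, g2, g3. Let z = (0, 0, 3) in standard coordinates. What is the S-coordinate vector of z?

We seek scalars with c_1 g1 + ... + c_3 g3 = z; equivalently solve M c = z where the columns of M are g1, ..., g3.
Row-reducing the augmented matrix [M | z] gives c = (0, 0, 1).
Check: 0·g1 + 0·g2 + g3 = (0, 0, 3).

(0, 0, 1)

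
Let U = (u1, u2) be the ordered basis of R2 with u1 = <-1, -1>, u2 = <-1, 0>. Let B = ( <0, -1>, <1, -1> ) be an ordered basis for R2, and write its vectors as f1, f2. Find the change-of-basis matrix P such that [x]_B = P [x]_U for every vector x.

[[2, 1], [-1, -1]]

Let M have columns uj and N have columns fj. Then for every x, N [x]_B = x = M [x]_U, so P = N^(-1) M.
Since det N = 1, N^(-1) has integer entries; multiplying gives P = [[2, 1], [-1, -1]].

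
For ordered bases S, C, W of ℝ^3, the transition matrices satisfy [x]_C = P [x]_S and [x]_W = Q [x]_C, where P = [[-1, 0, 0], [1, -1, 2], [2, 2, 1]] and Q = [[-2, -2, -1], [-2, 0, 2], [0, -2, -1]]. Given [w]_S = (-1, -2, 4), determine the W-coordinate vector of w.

Composing the changes, [w]_W = Q P [w]_S.
Q P = [[-2, 0, -5], [6, 4, 2], [-4, 0, -5]]; applying this to (-1, -2, 4) gives (-18, -6, -16).

(-18, -6, -16)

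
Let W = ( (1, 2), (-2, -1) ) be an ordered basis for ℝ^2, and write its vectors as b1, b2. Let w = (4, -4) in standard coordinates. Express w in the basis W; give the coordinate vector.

(-4, -4)

We seek scalars with c_1 b1 + c_2 b2 = w; equivalently solve M c = w where the columns of M are b1, b2.
System: c_1 - 2c_2 = 4, 2c_1 - c_2 = -4; solving gives c_1 = -4, c_2 = -4.
Check: -4b1 - 4b2 = (4, -4).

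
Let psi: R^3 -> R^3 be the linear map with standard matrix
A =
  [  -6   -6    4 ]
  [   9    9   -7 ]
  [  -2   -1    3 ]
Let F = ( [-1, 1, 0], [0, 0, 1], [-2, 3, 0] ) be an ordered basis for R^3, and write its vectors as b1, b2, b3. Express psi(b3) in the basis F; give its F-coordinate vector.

Column 3 of [psi]_F is the F-coordinate vector of psi(b3).
In standard coordinates psi(b3) = A b3 = [-6, 9, 1].
Converting to F: [-6, 9, 1] = 0·b1 + b2 + 3b3, so the coordinate vector is [0, 1, 3].

[0, 1, 3]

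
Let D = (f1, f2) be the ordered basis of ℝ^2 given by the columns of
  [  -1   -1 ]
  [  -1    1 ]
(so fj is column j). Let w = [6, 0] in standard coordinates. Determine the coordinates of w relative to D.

We seek scalars with c_1 f1 + c_2 f2 = w; equivalently solve M c = w where the columns of M are f1, f2.
System: -c_1 - c_2 = 6, -c_1 + c_2 = 0; solving gives c_1 = -3, c_2 = -3.
Check: -3f1 - 3f2 = [6, 0].

[-3, -3]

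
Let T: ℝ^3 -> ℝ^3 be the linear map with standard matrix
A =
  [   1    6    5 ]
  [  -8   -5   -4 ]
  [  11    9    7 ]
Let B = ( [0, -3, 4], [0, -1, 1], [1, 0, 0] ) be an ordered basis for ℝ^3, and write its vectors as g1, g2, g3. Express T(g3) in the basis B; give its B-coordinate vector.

[3, -1, 1]

Column 3 of [T]_B is the B-coordinate vector of T(g3).
In standard coordinates T(g3) = A g3 = [1, -8, 11].
Converting to B: [1, -8, 11] = 3g1 - g2 + g3, so the coordinate vector is [3, -1, 1].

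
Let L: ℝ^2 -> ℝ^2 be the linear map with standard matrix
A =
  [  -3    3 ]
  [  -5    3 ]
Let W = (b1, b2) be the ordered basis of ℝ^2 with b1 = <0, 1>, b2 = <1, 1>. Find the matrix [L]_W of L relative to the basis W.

[[0, -2], [3, 0]]

The j-th column of [L]_W is [L(bj)]_W.
L(b1) = A b1 = <3, 3> = 0·b1 + 3b2, so column 1 is <0, 3>.
Repeating for b2 and assembling the columns gives [[0, -2], [3, 0]].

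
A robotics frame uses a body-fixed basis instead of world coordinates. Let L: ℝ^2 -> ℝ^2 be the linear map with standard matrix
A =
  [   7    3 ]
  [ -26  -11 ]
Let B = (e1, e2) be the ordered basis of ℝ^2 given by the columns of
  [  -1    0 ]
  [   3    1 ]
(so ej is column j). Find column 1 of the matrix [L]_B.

Column 1 of [L]_B is the B-coordinate vector of L(e1).
In standard coordinates L(e1) = A e1 = <2, -7>.
Converting to B: <2, -7> = -2e1 - e2, so the coordinate vector is <-2, -1>.

<-2, -1>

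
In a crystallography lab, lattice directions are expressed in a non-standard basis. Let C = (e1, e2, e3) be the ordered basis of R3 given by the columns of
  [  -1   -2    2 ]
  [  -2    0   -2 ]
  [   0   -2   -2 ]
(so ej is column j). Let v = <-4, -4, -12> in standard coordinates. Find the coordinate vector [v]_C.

<0, 4, 2>

We seek scalars with c_1 e1 + ... + c_3 e3 = v; equivalently solve M c = v where the columns of M are e1, ..., e3.
Solving this 3x3 system gives c = (0, 4, 2).
Check: 0·e1 + 4e2 + 2e3 = <-4, -4, -12>.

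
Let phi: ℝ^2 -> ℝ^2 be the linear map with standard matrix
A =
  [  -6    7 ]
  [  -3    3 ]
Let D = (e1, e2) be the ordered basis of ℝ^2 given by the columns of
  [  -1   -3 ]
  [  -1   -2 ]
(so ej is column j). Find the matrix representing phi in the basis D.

Let P have columns e1, e2. Then [phi]_D = P^(-1) A P.
Here det P = -1, so P^(-1) is integer; computing A P first and then P^(-1)(A P) gives [[-2, -1], [1, -1]].

[[-2, -1], [1, -1]]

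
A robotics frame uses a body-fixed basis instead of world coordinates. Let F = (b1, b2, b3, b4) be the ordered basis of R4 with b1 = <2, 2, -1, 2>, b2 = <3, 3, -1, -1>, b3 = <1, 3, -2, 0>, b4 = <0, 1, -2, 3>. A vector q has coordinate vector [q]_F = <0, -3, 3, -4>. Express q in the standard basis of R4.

By definition q = 0·b1 - 3b2 + 3b3 - 4b4.
Summing componentwise gives <-6, -4, 5, -9>.

<-6, -4, 5, -9>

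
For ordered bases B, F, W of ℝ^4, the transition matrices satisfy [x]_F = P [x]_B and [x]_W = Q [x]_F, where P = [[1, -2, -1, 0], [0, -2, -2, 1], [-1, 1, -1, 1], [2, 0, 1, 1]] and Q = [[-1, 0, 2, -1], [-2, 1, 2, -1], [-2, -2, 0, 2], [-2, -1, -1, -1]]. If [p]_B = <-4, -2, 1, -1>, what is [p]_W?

First [p]_F = P [p]_B = <-1, 1, 0, -8>.
Then [p]_W = Q [p]_F = <9, 11, -16, 9>.

<9, 11, -16, 9>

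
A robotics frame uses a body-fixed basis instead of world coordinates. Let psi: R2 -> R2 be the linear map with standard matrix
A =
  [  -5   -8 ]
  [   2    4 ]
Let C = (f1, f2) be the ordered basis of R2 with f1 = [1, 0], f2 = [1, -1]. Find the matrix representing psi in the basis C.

[[-3, 1], [-2, 2]]

With P the matrix whose columns are f1, f2, [psi]_C = P^(-1) A P.
Column by column: psi(f1) = A f1 = [-5, 2]; its C-coordinates [-3, -2] give column 1.
Continuing for each basis vector yields [psi]_C = [[-3, 1], [-2, 2]].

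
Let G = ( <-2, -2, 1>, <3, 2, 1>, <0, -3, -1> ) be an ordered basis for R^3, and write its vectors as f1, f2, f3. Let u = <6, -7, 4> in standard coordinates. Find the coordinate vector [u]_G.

Write u = c_1 f1 + ... + c_3 f3 and solve for the c_i.
Solving this 3x3 system gives c = (3, 4, 3).
Check: 3f1 + 4f2 + 3f3 = <6, -7, 4>.

<3, 4, 3>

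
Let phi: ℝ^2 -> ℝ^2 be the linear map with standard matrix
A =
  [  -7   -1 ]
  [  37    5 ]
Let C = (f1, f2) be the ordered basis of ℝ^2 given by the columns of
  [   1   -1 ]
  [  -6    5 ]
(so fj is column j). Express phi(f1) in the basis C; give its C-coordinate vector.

Compute phi(f1) = A f1 = (-1, 7) in standard coordinates.
Then write this in C-coordinates: solve for y in y_1 f1 + y_2 f2 = (-1, 7).
This gives y = (-2, -1), which is column 1 of [phi]_C.

(-2, -1)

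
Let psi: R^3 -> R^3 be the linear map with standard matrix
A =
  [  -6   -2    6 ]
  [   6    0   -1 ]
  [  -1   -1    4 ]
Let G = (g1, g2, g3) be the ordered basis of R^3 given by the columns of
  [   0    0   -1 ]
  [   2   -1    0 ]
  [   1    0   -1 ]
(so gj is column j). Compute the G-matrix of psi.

The j-th column of [psi]_G is [psi(gj)]_G.
psi(g1) = A g1 = (2, -1, 2) = 0·g1 + g2 - 2g3, so column 1 is (0, 1, -2).
Repeating for g2, g3 and assembling the columns gives [[0, -1, -3], [1, -2, -1], [-2, -2, 0]].

[[0, -1, -3], [1, -2, -1], [-2, -2, 0]]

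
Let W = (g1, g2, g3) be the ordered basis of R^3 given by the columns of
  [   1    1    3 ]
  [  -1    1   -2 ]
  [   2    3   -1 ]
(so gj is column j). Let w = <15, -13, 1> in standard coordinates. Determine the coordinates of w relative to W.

Write w = c_1 g1 + ... + c_3 g3 and solve for the c_i.
Solving this 3x3 system gives c = (4, -1, 4).
Check: 4g1 - g2 + 4g3 = <15, -13, 1>.

<4, -1, 4>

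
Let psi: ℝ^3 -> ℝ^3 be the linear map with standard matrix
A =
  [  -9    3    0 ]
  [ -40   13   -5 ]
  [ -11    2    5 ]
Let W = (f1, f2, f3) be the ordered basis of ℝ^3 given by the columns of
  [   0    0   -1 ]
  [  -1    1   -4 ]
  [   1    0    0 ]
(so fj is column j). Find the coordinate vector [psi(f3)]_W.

Compute psi(f3) = A f3 = <-3, -12, 3> in standard coordinates.
Then write this in W-coordinates: solve for y in y_1 f1 + ... + y_3 f3 = <-3, -12, 3>.
This gives y = <3, 3, 3>, which is column 3 of [psi]_W.

<3, 3, 3>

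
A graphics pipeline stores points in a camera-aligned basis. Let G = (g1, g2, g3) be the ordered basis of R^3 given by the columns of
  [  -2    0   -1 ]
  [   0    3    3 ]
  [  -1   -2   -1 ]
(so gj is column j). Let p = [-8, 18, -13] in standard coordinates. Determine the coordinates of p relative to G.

[3, 4, 2]

We seek scalars with c_1 g1 + ... + c_3 g3 = p; equivalently solve M c = p where the columns of M are g1, ..., g3.
Row-reducing the augmented matrix [M | p] gives c = (3, 4, 2).
Check: 3g1 + 4g2 + 2g3 = [-8, 18, -13].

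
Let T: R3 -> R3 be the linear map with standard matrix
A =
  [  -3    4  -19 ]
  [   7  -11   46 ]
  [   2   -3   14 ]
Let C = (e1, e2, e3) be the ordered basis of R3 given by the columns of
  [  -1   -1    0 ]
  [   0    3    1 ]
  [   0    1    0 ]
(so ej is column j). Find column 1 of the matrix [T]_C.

[-1, -2, -1]

Compute T(e1) = A e1 = [3, -7, -2] in standard coordinates.
Then write this in C-coordinates: solve for y in y_1 e1 + ... + y_3 e3 = [3, -7, -2].
This gives y = [-1, -2, -1], which is column 1 of [T]_C.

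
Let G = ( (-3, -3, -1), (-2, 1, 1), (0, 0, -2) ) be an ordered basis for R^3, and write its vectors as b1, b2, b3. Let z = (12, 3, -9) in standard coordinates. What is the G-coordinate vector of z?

We seek scalars with c_1 b1 + ... + c_3 b3 = z; equivalently solve M c = z where the columns of M are b1, ..., b3.
Solving this 3x3 system gives c = (-2, -3, 4).
Check: -2b1 - 3b2 + 4b3 = (12, 3, -9).

(-2, -3, 4)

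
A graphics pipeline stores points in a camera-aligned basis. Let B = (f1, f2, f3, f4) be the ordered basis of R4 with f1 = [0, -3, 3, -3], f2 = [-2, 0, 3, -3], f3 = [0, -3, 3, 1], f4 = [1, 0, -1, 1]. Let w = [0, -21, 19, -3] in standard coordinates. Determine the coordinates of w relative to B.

[3, -2, 4, -4]

[w]_B is the unique c with M c = w, where M has columns f1, ..., f4.
Solving this 4x4 system gives c = (3, -2, 4, -4).
Check: 3f1 - 2f2 + 4f3 - 4f4 = [0, -21, 19, -3].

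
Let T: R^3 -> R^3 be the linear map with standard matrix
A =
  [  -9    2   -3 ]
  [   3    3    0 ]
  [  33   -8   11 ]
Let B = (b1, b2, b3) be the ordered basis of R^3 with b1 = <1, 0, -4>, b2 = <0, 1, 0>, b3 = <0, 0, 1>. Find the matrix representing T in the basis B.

With P the matrix whose columns are b1, ..., b3, [T]_B = P^(-1) A P.
Column by column: T(b1) = A b1 = <3, 3, -11>; its B-coordinates <3, 3, 1> give column 1.
Continuing for each basis vector yields [T]_B = [[3, 2, -3], [3, 3, 0], [1, 0, -1]].

[[3, 2, -3], [3, 3, 0], [1, 0, -1]]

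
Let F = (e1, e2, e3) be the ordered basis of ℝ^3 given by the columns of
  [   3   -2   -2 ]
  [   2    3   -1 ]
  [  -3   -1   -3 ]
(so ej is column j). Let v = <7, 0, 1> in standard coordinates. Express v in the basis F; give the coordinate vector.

<1, -1, -1>

[v]_F is the unique c with M c = v, where M has columns e1, ..., e3.
Solving this 3x3 system gives c = (1, -1, -1).
Check: e1 - e2 - e3 = <7, 0, 1>.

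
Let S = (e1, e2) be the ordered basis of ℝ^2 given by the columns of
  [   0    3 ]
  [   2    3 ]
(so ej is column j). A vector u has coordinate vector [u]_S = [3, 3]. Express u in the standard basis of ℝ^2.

[9, 15]

u = M [u]_S, where M has columns e1, e2.
Carrying out the matrix-vector product, u = [9, 15].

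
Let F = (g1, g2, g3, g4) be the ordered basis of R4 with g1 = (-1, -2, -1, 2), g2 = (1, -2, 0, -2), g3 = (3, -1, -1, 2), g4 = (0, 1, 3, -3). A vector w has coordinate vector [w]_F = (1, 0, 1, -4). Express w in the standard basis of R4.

(2, -7, -14, 16)

The coordinates say w = g1 + 0·g2 + g3 - 4g4; adding the scaled basis vectors gives (2, -7, -14, 16).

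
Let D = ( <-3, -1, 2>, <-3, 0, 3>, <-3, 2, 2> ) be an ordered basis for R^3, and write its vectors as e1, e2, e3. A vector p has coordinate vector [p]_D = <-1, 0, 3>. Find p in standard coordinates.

By definition p = -e1 + 0·e2 + 3e3.
Summing componentwise gives <-6, 7, 4>.

<-6, 7, 4>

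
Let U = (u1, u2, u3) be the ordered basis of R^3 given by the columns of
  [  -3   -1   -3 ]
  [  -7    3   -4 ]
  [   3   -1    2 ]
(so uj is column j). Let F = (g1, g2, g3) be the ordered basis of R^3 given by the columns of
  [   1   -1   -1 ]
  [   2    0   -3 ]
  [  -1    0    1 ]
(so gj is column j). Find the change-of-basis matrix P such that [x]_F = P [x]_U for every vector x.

Take x = uj: its U-coordinates are the j-th standard unit vector, so P e_j — column j of P — equals [uj]_F.
u1 = -2g1 + 0·g2 + g3, giving column 1 = [-2, 0, 1]; repeating for each j gives P = [[-2, 0, -2], [0, 2, 1], [1, -1, 0]].

[[-2, 0, -2], [0, 2, 1], [1, -1, 0]]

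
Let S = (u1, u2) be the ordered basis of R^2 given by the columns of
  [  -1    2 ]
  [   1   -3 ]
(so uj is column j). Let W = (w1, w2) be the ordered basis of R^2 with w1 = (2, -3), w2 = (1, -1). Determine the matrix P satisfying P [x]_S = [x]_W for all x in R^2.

Let M have columns uj and N have columns wj. Then for every x, N [x]_W = x = M [x]_S, so P = N^(-1) M.
Since det N = 1, N^(-1) has integer entries; multiplying gives P = [[0, 1], [-1, 0]].

[[0, 1], [-1, 0]]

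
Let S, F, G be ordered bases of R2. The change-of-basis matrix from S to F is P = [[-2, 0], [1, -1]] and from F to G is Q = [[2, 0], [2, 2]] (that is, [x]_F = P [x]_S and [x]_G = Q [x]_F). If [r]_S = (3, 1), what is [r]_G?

(-12, -8)

Apply P to get F-coordinates (-6, 2), then Q to get G-coordinates.
The result is [r]_G = (-12, -8).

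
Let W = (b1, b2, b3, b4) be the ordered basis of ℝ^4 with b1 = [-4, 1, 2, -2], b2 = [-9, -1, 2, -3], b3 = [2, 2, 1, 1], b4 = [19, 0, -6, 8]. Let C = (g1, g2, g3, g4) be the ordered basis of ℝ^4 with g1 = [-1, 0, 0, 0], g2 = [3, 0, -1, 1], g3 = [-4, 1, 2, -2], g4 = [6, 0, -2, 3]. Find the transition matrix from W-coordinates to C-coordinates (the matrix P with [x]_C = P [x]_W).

[[0, 1, -1, -1], [0, -2, -1, 2], [1, -1, 2, 0], [0, -1, 2, 2]]

Let M have columns bj and N have columns gj. Then for every x, N [x]_C = x = M [x]_W, so P = N^(-1) M.
Since det N = -1, N^(-1) has integer entries; multiplying gives P = [[0, 1, -1, -1], [0, -2, -1, 2], [1, -1, 2, 0], [0, -1, 2, 2]].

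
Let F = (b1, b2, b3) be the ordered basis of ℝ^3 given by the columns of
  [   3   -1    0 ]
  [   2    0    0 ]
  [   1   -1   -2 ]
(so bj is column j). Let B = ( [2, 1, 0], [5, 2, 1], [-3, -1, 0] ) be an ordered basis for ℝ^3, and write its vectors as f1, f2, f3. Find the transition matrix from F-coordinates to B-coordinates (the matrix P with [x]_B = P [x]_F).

Let M have columns bj and N have columns fj. Then for every x, N [x]_B = x = M [x]_F, so P = N^(-1) M.
Since det N = -1, N^(-1) has integer entries; multiplying gives P = [[2, 2, 2], [1, -1, -2], [2, 0, -2]].

[[2, 2, 2], [1, -1, -2], [2, 0, -2]]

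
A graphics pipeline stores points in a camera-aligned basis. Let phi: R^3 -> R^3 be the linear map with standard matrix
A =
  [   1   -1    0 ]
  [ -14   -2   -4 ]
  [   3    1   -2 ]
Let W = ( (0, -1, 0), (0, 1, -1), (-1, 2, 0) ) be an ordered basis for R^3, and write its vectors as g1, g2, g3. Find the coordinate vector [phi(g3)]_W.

Column 3 of [phi]_W is the W-coordinate vector of phi(g3).
In standard coordinates phi(g3) = A g3 = (-3, 10, -1).
Converting to W: (-3, 10, -1) = -3g1 + g2 + 3g3, so the coordinate vector is (-3, 1, 3).

(-3, 1, 3)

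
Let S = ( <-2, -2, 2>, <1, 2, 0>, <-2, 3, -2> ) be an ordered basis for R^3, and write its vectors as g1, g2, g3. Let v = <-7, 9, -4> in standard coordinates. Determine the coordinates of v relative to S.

<1, 1, 3>

Write v = c_1 g1 + ... + c_3 g3 and solve for the c_i.
Gaussian elimination on [M | v] yields c = (1, 1, 3).
Check: g1 + g2 + 3g3 = <-7, 9, -4>.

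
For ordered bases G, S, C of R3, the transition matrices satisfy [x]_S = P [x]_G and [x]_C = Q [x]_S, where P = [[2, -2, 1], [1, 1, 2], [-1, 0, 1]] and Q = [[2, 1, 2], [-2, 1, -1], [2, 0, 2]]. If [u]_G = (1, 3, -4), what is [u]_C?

(-30, 17, -26)

First [u]_S = P [u]_G = (-8, -4, -5).
Then [u]_C = Q [u]_S = (-30, 17, -26).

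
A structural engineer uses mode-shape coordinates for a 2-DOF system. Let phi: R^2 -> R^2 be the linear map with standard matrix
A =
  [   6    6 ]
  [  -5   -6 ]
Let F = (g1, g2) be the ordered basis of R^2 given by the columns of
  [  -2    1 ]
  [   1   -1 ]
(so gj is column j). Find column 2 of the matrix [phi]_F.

(-1, -2)

Compute phi(g2) = A g2 = (0, 1) in standard coordinates.
Then write this in F-coordinates: solve for y in y_1 g1 + y_2 g2 = (0, 1).
This gives y = (-1, -2), which is column 2 of [phi]_F.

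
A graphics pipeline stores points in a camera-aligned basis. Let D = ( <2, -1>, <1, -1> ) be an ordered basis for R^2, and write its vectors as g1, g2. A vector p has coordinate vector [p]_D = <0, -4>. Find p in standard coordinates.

<-4, 4>

By definition p = 0·g1 - 4g2.
Summing componentwise gives <-4, 4>.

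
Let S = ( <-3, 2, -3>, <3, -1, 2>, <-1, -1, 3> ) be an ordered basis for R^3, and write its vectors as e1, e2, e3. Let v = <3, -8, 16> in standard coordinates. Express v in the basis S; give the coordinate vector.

<-3, -1, 3>

We seek scalars with c_1 e1 + ... + c_3 e3 = v; equivalently solve M c = v where the columns of M are e1, ..., e3.
Solving this 3x3 system gives c = (-3, -1, 3).
Check: -3e1 - e2 + 3e3 = <3, -8, 16>.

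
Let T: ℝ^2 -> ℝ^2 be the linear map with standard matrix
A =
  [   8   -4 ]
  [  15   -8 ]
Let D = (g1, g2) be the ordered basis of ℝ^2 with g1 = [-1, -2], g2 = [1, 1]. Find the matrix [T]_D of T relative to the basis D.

With P the matrix whose columns are g1, g2, [T]_D = P^(-1) A P.
Column by column: T(g1) = A g1 = [0, 1]; its D-coordinates [-1, -1] give column 1.
Continuing for each basis vector yields [T]_D = [[-1, -3], [-1, 1]].

[[-1, -3], [-1, 1]]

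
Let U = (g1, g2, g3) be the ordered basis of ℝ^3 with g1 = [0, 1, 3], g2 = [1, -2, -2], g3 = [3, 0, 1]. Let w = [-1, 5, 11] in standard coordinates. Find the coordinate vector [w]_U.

We seek scalars with c_1 g1 + ... + c_3 g3 = w; equivalently solve M c = w where the columns of M are g1, ..., g3.
Gaussian elimination on [M | w] yields c = (3, -1, 0).
Check: 3g1 - g2 + 0·g3 = [-1, 5, 11].

[3, -1, 0]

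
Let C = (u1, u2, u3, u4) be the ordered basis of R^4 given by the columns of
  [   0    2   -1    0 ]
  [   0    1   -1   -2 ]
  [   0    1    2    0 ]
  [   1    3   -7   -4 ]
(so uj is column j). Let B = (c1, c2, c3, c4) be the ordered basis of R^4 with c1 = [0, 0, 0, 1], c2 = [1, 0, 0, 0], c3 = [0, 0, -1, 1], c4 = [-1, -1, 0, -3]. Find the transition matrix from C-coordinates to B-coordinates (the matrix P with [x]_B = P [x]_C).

[[1, 1, -2, 2], [0, 1, 0, 2], [0, -1, -2, 0], [0, -1, 1, 2]]

Take x = uj: its C-coordinates are the j-th standard unit vector, so P e_j — column j of P — equals [uj]_B.
u1 = c1 + 0·c2 + 0·c3 + 0·c4, giving column 1 = [1, 0, 0, 0]; repeating for each j gives P = [[1, 1, -2, 2], [0, 1, 0, 2], [0, -1, -2, 0], [0, -1, 1, 2]].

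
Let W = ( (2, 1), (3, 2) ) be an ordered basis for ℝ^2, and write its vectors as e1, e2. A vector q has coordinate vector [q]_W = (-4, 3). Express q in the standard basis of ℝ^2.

(1, 2)

The coordinates say q = -4e1 + 3e2; adding the scaled basis vectors gives (1, 2).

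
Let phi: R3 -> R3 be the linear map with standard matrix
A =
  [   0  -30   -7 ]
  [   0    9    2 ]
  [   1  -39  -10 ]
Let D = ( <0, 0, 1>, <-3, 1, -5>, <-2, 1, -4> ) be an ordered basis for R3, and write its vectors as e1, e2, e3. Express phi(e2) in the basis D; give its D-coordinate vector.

Compute phi(e2) = A e2 = <5, -1, 8> in standard coordinates.
Then write this in D-coordinates: solve for y in y_1 e1 + ... + y_3 e3 = <5, -1, 8>.
This gives y = <1, -3, 2>, which is column 2 of [phi]_D.

<1, -3, 2>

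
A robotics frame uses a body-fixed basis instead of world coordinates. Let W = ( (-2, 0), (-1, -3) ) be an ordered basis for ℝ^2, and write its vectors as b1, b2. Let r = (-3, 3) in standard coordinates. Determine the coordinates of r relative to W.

(2, -1)

Write r = c_1 b1 + c_2 b2 and solve for the c_i.
System: -2c_1 - c_2 = -3, 0c_1 - 3c_2 = 3; solving gives c_1 = 2, c_2 = -1.
Check: 2b1 - b2 = (-3, 3).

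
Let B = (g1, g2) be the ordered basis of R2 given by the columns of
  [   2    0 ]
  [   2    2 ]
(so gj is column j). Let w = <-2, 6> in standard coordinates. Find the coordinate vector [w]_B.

[w]_B is the unique c with M c = w, where M has columns g1, g2.
System: 2c_1 + 0c_2 = -2, 2c_1 + 2c_2 = 6; solving gives c_1 = -1, c_2 = 4.
Check: -g1 + 4g2 = <-2, 6>.

<-1, 4>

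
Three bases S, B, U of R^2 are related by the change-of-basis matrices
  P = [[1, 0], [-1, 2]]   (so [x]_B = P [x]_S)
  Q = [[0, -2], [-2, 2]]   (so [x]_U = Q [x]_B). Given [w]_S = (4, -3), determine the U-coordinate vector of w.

(20, -28)

Apply P to get B-coordinates (4, -10), then Q to get U-coordinates.
The result is [w]_U = (20, -28).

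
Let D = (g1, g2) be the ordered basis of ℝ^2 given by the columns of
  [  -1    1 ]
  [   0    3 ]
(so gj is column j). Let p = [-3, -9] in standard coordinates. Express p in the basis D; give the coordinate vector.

Write p = c_1 g1 + c_2 g2 and solve for the c_i.
System: -c_1 + c_2 = -3, 0c_1 + 3c_2 = -9; solving gives c_1 = 0, c_2 = -3.
Check: 0·g1 - 3g2 = [-3, -9].

[0, -3]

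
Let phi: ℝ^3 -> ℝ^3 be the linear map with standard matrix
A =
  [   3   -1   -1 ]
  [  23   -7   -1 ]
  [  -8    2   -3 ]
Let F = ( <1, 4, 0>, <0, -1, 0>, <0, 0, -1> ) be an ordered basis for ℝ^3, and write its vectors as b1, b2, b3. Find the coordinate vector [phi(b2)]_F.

Compute phi(b2) = A b2 = <1, 7, -2> in standard coordinates.
Then write this in F-coordinates: solve for y in y_1 b1 + ... + y_3 b3 = <1, 7, -2>.
This gives y = <1, -3, 2>, which is column 2 of [phi]_F.

<1, -3, 2>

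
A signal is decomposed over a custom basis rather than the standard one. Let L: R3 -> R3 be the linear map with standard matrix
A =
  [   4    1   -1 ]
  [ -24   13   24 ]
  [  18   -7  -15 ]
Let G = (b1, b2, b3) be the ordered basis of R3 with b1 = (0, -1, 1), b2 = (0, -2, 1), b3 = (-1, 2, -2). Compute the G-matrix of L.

The j-th column of [L]_G is [L(bj)]_G.
L(b1) = A b1 = (-2, 11, -8) = -b1 - 3b2 + 2b3, so column 1 is (-1, -3, 2).
Repeating for b2, b3 and assembling the columns gives [[-1, 2, -2], [-3, 3, 0], [2, 3, 0]].

[[-1, 2, -2], [-3, 3, 0], [2, 3, 0]]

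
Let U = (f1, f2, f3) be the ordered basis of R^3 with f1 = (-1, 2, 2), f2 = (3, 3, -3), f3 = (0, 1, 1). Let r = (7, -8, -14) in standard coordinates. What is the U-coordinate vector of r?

[r]_U is the unique c with M c = r, where M has columns f1, ..., f3.
Gaussian elimination on [M | r] yields c = (-4, 1, -3).
Check: -4f1 + f2 - 3f3 = (7, -8, -14).

(-4, 1, -3)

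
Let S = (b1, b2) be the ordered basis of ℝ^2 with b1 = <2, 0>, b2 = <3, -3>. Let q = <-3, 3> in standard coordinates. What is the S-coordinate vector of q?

Write q = c_1 b1 + c_2 b2 and solve for the c_i.
System: 2c_1 + 3c_2 = -3, 0c_1 - 3c_2 = 3; solving gives c_1 = 0, c_2 = -1.
Check: 0·b1 - b2 = <-3, 3>.

<0, -1>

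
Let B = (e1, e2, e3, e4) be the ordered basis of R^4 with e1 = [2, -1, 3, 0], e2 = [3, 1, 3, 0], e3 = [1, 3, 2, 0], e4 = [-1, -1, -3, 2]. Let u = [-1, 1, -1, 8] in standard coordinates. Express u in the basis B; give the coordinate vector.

[4, -3, 4, 4]

We seek scalars with c_1 e1 + ... + c_4 e4 = u; equivalently solve M c = u where the columns of M are e1, ..., e4.
Row-reducing the augmented matrix [M | u] gives c = (4, -3, 4, 4).
Check: 4e1 - 3e2 + 4e3 + 4e4 = [-1, 1, -1, 8].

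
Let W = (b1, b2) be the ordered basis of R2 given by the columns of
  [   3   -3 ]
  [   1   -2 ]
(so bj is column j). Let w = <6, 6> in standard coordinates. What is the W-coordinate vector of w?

Write w = c_1 b1 + c_2 b2 and solve for the c_i.
System: 3c_1 - 3c_2 = 6, c_1 - 2c_2 = 6; solving gives c_1 = -2, c_2 = -4.
Check: -2b1 - 4b2 = <6, 6>.

<-2, -4>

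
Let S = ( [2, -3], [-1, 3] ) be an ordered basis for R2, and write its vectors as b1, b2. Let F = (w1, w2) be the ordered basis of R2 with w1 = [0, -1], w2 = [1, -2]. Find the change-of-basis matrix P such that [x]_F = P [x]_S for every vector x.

[[-1, -1], [2, -1]]

Column j of P is [bj]_F, since P maps S-coordinates to F-coordinates.
Expressing b1 in F: b1 = -w1 + 2w2, so column 1 of P is [-1, 2].
Doing the same for each bj gives P = [[-1, -1], [2, -1]].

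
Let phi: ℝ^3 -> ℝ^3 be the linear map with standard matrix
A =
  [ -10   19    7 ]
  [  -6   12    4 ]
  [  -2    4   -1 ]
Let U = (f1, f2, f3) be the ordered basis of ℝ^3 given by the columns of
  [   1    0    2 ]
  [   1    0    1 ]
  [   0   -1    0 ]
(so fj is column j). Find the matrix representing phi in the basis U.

[[3, -1, 1], [-2, -1, 0], [3, -3, -1]]

With P the matrix whose columns are f1, ..., f3, [phi]_U = P^(-1) A P.
Column by column: phi(f1) = A f1 = (9, 6, 2); its U-coordinates (3, -2, 3) give column 1.
Continuing for each basis vector yields [phi]_U = [[3, -1, 1], [-2, -1, 0], [3, -3, -1]].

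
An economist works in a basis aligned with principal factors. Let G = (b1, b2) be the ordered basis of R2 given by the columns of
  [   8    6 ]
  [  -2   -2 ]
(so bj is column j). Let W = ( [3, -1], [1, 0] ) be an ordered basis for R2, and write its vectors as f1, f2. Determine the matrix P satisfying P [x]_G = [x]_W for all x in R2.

[[2, 2], [2, 0]]

Let M have columns bj and N have columns fj. Then for every x, N [x]_W = x = M [x]_G, so P = N^(-1) M.
Since det N = 1, N^(-1) has integer entries; multiplying gives P = [[2, 2], [2, 0]].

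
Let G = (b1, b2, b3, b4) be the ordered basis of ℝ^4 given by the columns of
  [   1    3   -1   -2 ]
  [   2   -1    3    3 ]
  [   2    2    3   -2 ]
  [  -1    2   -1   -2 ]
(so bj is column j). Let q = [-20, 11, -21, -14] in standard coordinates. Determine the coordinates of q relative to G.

[-1, -4, -1, 4]

Write q = c_1 b1 + ... + c_4 b4 and solve for the c_i.
Row-reducing the augmented matrix [M | q] gives c = (-1, -4, -1, 4).
Check: -b1 - 4b2 - b3 + 4b4 = [-20, 11, -21, -14].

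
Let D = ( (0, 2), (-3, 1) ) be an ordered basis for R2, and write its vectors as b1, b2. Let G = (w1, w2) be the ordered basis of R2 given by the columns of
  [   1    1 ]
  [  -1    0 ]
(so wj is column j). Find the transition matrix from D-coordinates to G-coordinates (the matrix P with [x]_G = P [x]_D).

[[-2, -1], [2, -2]]

Let M have columns bj and N have columns wj. Then for every x, N [x]_G = x = M [x]_D, so P = N^(-1) M.
Since det N = 1, N^(-1) has integer entries; multiplying gives P = [[-2, -1], [2, -2]].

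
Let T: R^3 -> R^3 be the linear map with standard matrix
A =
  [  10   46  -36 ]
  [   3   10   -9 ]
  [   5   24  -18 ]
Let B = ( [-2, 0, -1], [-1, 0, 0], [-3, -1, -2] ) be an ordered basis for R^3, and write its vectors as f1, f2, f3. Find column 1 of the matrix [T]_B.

[-2, -3, -3]

Column 1 of [T]_B is the B-coordinate vector of T(f1).
In standard coordinates T(f1) = A f1 = [16, 3, 8].
Converting to B: [16, 3, 8] = -2f1 - 3f2 - 3f3, so the coordinate vector is [-2, -3, -3].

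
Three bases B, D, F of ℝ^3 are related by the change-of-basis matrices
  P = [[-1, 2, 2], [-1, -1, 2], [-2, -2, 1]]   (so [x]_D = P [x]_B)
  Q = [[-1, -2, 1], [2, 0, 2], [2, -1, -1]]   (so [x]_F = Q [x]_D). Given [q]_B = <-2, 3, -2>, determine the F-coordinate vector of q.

Apply P to get D-coordinates <4, -5, -4>, then Q to get F-coordinates.
The result is [q]_F = <2, 0, 17>.

<2, 0, 17>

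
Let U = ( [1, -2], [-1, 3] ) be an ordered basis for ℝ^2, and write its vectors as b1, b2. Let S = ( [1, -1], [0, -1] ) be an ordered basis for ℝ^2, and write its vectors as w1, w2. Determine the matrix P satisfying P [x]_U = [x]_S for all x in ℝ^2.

[[1, -1], [1, -2]]

Column j of P is [bj]_S, since P maps U-coordinates to S-coordinates.
Expressing b1 in S: b1 = w1 + w2, so column 1 of P is [1, 1].
Doing the same for each bj gives P = [[1, -1], [1, -2]].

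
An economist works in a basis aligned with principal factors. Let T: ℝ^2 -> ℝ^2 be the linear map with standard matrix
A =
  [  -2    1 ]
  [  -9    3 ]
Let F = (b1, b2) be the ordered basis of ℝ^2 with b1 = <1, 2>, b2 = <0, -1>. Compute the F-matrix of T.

Let P have columns b1, b2. Then [T]_F = P^(-1) A P.
Here det P = -1, so P^(-1) is integer; computing A P first and then P^(-1)(A P) gives [[0, -1], [3, 1]].

[[0, -1], [3, 1]]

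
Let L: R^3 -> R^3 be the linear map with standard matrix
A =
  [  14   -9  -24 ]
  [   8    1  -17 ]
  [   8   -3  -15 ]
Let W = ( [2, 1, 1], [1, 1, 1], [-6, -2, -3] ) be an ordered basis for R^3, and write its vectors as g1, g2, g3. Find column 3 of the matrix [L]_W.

[-3, 0, -2]

Compute L(g3) = A g3 = [6, 1, 3] in standard coordinates.
Then write this in W-coordinates: solve for y in y_1 g1 + ... + y_3 g3 = [6, 1, 3].
This gives y = [-3, 0, -2], which is column 3 of [L]_W.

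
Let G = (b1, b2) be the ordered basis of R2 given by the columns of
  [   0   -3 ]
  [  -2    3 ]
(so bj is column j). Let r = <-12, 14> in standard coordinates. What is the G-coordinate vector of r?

Write r = c_1 b1 + c_2 b2 and solve for the c_i.
System: 0c_1 - 3c_2 = -12, -2c_1 + 3c_2 = 14; solving gives c_1 = -1, c_2 = 4.
Check: -b1 + 4b2 = <-12, 14>.

<-1, 4>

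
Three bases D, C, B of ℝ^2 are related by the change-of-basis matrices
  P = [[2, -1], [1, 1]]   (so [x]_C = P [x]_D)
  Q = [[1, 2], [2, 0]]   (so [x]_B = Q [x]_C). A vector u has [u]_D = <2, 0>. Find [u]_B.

Apply P to get C-coordinates <4, 2>, then Q to get B-coordinates.
The result is [u]_B = <8, 8>.

<8, 8>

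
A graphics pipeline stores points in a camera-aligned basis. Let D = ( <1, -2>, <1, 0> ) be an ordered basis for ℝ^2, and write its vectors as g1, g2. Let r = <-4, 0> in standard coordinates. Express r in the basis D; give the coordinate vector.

<0, -4>

[r]_D is the unique c with M c = r, where M has columns g1, g2.
System: c_1 + c_2 = -4, -2c_1 + 0c_2 = 0; solving gives c_1 = 0, c_2 = -4.
Check: 0·g1 - 4g2 = <-4, 0>.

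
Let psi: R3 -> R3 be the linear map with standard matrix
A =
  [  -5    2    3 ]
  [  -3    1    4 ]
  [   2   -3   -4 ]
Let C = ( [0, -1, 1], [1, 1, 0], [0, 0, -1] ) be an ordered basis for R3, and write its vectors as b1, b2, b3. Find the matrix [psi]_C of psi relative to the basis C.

With P the matrix whose columns are b1, ..., b3, [psi]_C = P^(-1) A P.
Column by column: psi(b1) = A b1 = [1, 3, -1]; its C-coordinates [-2, 1, -1] give column 1.
Continuing for each basis vector yields [psi]_C = [[-2, -1, 1], [1, -3, -3], [-1, 0, -3]].

[[-2, -1, 1], [1, -3, -3], [-1, 0, -3]]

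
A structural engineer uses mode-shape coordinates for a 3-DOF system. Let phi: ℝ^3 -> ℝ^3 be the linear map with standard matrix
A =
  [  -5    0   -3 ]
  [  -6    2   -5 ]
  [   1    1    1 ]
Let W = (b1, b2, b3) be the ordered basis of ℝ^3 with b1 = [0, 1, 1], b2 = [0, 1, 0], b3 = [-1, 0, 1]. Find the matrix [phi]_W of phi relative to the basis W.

The j-th column of [phi]_W is [phi(bj)]_W.
phi(b1) = A b1 = [-3, -3, 2] = -b1 - 2b2 + 3b3, so column 1 is [-1, -2, 3].
Repeating for b2, b3 and assembling the columns gives [[-1, 1, 2], [-2, 1, -1], [3, 0, -2]].

[[-1, 1, 2], [-2, 1, -1], [3, 0, -2]]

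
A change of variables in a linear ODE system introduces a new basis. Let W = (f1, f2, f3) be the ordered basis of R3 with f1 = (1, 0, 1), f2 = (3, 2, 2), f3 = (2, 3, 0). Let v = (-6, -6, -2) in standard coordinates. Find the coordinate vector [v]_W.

(-2, 0, -2)

We seek scalars with c_1 f1 + ... + c_3 f3 = v; equivalently solve M c = v where the columns of M are f1, ..., f3.
Row-reducing the augmented matrix [M | v] gives c = (-2, 0, -2).
Check: -2f1 + 0·f2 - 2f3 = (-6, -6, -2).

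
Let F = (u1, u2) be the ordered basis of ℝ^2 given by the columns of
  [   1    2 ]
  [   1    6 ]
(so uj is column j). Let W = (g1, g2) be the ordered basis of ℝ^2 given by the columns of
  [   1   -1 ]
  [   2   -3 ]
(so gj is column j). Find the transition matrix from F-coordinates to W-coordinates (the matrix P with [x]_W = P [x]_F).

[[2, 0], [1, -2]]

Column j of P is [uj]_W, since P maps F-coordinates to W-coordinates.
Expressing u1 in W: u1 = 2g1 + g2, so column 1 of P is [2, 1].
Doing the same for each uj gives P = [[2, 0], [1, -2]].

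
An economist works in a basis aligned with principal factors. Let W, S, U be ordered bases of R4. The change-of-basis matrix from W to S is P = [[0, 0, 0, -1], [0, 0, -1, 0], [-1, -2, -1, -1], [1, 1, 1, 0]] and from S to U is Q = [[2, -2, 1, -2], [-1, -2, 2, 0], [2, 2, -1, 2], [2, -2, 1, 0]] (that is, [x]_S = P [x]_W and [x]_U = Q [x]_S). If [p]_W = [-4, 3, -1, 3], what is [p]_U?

Apply P to get S-coordinates [-3, 1, -4, -2], then Q to get U-coordinates.
The result is [p]_U = [-8, -7, -4, -12].

[-8, -7, -4, -12]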